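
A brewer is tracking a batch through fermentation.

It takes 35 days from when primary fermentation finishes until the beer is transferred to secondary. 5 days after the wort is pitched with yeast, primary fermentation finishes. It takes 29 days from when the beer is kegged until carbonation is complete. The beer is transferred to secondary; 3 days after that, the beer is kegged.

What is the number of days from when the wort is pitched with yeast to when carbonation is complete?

72 days

Causal path: the wort is pitched with yeast → primary fermentation finishes → the beer is transferred to secondary → the beer is kegged → carbonation is complete.
Total delay along the path: 5 + 35 + 3 + 29 = 72 days.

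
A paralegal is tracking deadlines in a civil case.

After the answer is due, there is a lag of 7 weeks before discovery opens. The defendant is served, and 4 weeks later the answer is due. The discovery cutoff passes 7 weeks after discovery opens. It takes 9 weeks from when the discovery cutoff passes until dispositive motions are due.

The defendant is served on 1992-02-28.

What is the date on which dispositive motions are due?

1992-09-04

The defendant is served: Feb 28, 1992.
The answer is due: Feb 28, 1992 + 4 weeks = Mar 27, 1992.
Discovery opens: Mar 27, 1992 + 7 weeks = May 15, 1992.
The discovery cutoff passes: May 15, 1992 + 7 weeks = Jul 3, 1992.
Dispositive motions are due: Jul 3, 1992 + 9 weeks = Sep 4, 1992.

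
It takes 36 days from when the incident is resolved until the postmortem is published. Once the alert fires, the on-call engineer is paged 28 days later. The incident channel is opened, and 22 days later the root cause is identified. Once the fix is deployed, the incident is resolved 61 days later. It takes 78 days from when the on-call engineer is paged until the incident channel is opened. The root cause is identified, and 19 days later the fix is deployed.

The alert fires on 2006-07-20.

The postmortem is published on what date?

The alert fires: Jul 20, 2006.
The on-call engineer is paged: Jul 20, 2006 + 28 days = Aug 17, 2006.
The incident channel is opened: Aug 17, 2006 + 78 days = Nov 3, 2006.
The root cause is identified: Nov 3, 2006 + 22 days = Nov 25, 2006.
The fix is deployed: Nov 25, 2006 + 19 days = Dec 14, 2006.
The incident is resolved: Dec 14, 2006 + 61 days = Feb 13, 2007.
The postmortem is published: Feb 13, 2007 + 36 days = Mar 21, 2007.

2007-03-21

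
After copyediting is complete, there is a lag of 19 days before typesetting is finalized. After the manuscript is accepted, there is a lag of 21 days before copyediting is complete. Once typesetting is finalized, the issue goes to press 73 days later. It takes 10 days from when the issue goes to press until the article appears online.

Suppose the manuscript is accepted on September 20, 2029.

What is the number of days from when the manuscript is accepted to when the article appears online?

Causal path: the manuscript is accepted → copyediting is complete → typesetting is finalized → the issue goes to press → the article appears online.
Total delay along the path: 21 + 19 + 73 + 10 = 123 days.

123 days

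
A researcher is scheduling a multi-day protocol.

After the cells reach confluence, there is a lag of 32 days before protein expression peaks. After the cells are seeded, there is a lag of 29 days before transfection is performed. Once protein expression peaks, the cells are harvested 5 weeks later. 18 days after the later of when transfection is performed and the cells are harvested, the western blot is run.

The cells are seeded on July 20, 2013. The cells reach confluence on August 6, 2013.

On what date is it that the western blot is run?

October 30, 2013

The cells are seeded: Jul 20, 2013.
Transfection is performed: Jul 20, 2013 + 29 days = Aug 18, 2013.
The cells reach confluence: Aug 6, 2013.
Protein expression peaks: Aug 6, 2013 + 32 days = Sep 7, 2013.
The cells are harvested: Sep 7, 2013 + 5 weeks = Oct 12, 2013.
Both prerequisites met — transfection is performed (Aug 18, 2013), the cells are harvested (Oct 12, 2013); the later is Oct 12, 2013.
The western blot is run: Oct 12, 2013 + 18 days = Oct 30, 2013.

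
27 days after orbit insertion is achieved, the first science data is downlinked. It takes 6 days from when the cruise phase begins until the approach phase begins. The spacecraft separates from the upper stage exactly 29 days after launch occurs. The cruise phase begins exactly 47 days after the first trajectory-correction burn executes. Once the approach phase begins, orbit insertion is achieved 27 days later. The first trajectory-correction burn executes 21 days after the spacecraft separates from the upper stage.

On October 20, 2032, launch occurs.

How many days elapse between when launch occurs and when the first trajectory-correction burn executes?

50 days

Causal path: launch occurs → the spacecraft separates from the upper stage → the first trajectory-correction burn executes.
Total delay along the path: 29 + 21 = 50 days.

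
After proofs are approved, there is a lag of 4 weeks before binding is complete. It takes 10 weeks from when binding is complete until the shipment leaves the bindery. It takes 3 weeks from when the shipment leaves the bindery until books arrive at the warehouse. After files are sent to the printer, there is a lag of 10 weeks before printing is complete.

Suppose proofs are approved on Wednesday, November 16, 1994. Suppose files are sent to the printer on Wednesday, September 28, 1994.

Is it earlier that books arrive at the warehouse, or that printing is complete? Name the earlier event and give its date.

Proofs are approved: Nov 16, 1994.
Binding is complete: Nov 16, 1994 + 4 weeks = Dec 14, 1994.
The shipment leaves the bindery: Dec 14, 1994 + 10 weeks = Feb 22, 1995.
Books arrive at the warehouse: Feb 22, 1995 + 3 weeks = Mar 15, 1995.
Files are sent to the printer: Sep 28, 1994.
Printing is complete: Sep 28, 1994 + 10 weeks = Dec 7, 1994.
Comparing: books arrive at the warehouse on Mar 15, 1995 vs printing is complete on Dec 7, 1994. Earlier: printing is complete.

Printing is complete — Wednesday, December 7, 1994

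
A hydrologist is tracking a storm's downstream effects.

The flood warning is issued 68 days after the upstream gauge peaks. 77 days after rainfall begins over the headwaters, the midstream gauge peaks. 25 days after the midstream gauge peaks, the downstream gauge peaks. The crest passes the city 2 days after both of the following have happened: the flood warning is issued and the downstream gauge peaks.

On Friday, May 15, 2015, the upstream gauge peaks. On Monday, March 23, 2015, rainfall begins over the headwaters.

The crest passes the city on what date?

Friday, July 24, 2015

The upstream gauge peaks: May 15, 2015.
The flood warning is issued: May 15, 2015 + 68 days = Jul 22, 2015.
Rainfall begins over the headwaters: Mar 23, 2015.
The midstream gauge peaks: Mar 23, 2015 + 77 days = Jun 8, 2015.
The downstream gauge peaks: Jun 8, 2015 + 25 days = Jul 3, 2015.
Both prerequisites met — the flood warning is issued (Jul 22, 2015), the downstream gauge peaks (Jul 3, 2015); the later is Jul 22, 2015.
The crest passes the city: Jul 22, 2015 + 2 days = Jul 24, 2015.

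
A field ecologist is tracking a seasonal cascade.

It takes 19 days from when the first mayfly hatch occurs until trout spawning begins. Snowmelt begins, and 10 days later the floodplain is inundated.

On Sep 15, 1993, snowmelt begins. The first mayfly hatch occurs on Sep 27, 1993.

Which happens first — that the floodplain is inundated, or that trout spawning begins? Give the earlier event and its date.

Snowmelt begins: Sep 15, 1993.
The floodplain is inundated: Sep 15, 1993 + 10 days = Sep 25, 1993.
The first mayfly hatch occurs: Sep 27, 1993.
Trout spawning begins: Sep 27, 1993 + 19 days = Oct 16, 1993.
Comparing: the floodplain is inundated on Sep 25, 1993 vs trout spawning begins on Oct 16, 1993. Earlier: the floodplain is inundated.

The floodplain is inundated — Sep 25, 1993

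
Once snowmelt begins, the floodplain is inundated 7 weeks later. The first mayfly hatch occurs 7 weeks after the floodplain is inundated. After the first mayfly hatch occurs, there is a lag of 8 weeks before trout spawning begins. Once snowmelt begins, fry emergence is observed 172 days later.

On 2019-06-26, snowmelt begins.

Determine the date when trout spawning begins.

2019-11-27

Snowmelt begins: Jun 26, 2019.
The floodplain is inundated: Jun 26, 2019 + 7 weeks = Aug 14, 2019.
The first mayfly hatch occurs: Aug 14, 2019 + 7 weeks = Oct 2, 2019.
Trout spawning begins: Oct 2, 2019 + 8 weeks = Nov 27, 2019.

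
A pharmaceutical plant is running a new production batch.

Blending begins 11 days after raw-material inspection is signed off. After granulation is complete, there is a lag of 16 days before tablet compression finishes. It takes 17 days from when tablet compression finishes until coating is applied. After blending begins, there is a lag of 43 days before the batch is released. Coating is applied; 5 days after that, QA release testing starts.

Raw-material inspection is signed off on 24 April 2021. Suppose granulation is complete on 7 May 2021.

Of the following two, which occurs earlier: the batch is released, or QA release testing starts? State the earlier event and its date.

QA release testing starts — 14 June 2021

Raw-material inspection is signed off: Apr 24, 2021.
Blending begins: Apr 24, 2021 + 11 days = May 5, 2021.
The batch is released: May 5, 2021 + 43 days = Jun 17, 2021.
Granulation is complete: May 7, 2021.
Tablet compression finishes: May 7, 2021 + 16 days = May 23, 2021.
Coating is applied: May 23, 2021 + 17 days = Jun 9, 2021.
QA release testing starts: Jun 9, 2021 + 5 days = Jun 14, 2021.
Comparing: the batch is released on Jun 17, 2021 vs QA release testing starts on Jun 14, 2021. Earlier: QA release testing starts.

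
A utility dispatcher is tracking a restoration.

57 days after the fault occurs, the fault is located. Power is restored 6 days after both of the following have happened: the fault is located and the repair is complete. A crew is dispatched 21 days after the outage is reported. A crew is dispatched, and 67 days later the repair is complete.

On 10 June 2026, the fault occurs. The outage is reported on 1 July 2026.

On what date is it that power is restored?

The fault occurs: Jun 10, 2026.
The fault is located: Jun 10, 2026 + 57 days = Aug 6, 2026.
The outage is reported: Jul 1, 2026.
A crew is dispatched: Jul 1, 2026 + 21 days = Jul 22, 2026.
The repair is complete: Jul 22, 2026 + 67 days = Sep 27, 2026.
Both prerequisites met — the fault is located (Aug 6, 2026), the repair is complete (Sep 27, 2026); the later is Sep 27, 2026.
Power is restored: Sep 27, 2026 + 6 days = Oct 3, 2026.

3 October 2026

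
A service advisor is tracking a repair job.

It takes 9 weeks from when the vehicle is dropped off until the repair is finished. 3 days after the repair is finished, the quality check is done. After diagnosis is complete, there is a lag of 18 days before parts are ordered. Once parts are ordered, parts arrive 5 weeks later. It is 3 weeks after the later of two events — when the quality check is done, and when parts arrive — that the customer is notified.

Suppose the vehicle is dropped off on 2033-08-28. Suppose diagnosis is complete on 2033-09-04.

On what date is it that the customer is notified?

2033-11-23

The vehicle is dropped off: Aug 28, 2033.
The repair is finished: Aug 28, 2033 + 9 weeks = Oct 30, 2033.
The quality check is done: Oct 30, 2033 + 3 days = Nov 2, 2033.
Diagnosis is complete: Sep 4, 2033.
Parts are ordered: Sep 4, 2033 + 18 days = Sep 22, 2033.
Parts arrive: Sep 22, 2033 + 5 weeks = Oct 27, 2033.
Both prerequisites met — the quality check is done (Nov 2, 2033), parts arrive (Oct 27, 2033); the later is Nov 2, 2033.
The customer is notified: Nov 2, 2033 + 3 weeks = Nov 23, 2033.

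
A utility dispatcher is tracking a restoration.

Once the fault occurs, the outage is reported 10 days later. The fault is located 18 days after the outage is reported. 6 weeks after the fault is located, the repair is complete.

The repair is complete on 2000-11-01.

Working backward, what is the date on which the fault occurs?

2000-08-23

The repair is complete: Nov 1, 2000.
The fault is located: Nov 1, 2000 − 6 weeks = Sep 20, 2000.
The outage is reported: Sep 20, 2000 − 18 days = Sep 2, 2000.
The fault occurs: Sep 2, 2000 − 10 days = Aug 23, 2000.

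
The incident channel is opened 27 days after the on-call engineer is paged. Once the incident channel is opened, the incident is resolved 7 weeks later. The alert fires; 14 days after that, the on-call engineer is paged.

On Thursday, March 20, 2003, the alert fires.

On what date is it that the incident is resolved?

Wednesday, June 18, 2003

The alert fires: Mar 20, 2003.
The on-call engineer is paged: Mar 20, 2003 + 14 days = Apr 3, 2003.
The incident channel is opened: Apr 3, 2003 + 27 days = Apr 30, 2003.
The incident is resolved: Apr 30, 2003 + 7 weeks = Jun 18, 2003.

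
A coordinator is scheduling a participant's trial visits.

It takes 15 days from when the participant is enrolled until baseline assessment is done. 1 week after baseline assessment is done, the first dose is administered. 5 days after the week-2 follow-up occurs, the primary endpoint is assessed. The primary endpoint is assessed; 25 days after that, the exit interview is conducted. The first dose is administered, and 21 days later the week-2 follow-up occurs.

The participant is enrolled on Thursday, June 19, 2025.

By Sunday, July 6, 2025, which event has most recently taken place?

Baseline assessment is done

The participant is enrolled: Jun 19, 2025.
Baseline assessment is done: Jun 19, 2025 + 15 days = Jul 4, 2025.
The first dose is administered: Jul 4, 2025 + 1 week = Jul 11, 2025.
The week-2 follow-up occurs: Jul 11, 2025 + 21 days = Aug 1, 2025.
The primary endpoint is assessed: Aug 1, 2025 + 5 days = Aug 6, 2025.
The exit interview is conducted: Aug 6, 2025 + 25 days = Aug 31, 2025.
Jul 6, 2025 falls between when baseline assessment is done (Jul 4, 2025) and when the first dose is administered (Jul 11, 2025).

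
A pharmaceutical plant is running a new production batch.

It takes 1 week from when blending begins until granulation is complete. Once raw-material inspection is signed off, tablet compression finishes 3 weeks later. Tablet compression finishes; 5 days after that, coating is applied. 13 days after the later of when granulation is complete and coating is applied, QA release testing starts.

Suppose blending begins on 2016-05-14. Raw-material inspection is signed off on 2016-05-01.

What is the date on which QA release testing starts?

2016-06-09

Blending begins: May 14, 2016.
Granulation is complete: May 14, 2016 + 1 week = May 21, 2016.
Raw-material inspection is signed off: May 1, 2016.
Tablet compression finishes: May 1, 2016 + 3 weeks = May 22, 2016.
Coating is applied: May 22, 2016 + 5 days = May 27, 2016.
Both prerequisites met — granulation is complete (May 21, 2016), coating is applied (May 27, 2016); the later is May 27, 2016.
QA release testing starts: May 27, 2016 + 13 days = Jun 9, 2016.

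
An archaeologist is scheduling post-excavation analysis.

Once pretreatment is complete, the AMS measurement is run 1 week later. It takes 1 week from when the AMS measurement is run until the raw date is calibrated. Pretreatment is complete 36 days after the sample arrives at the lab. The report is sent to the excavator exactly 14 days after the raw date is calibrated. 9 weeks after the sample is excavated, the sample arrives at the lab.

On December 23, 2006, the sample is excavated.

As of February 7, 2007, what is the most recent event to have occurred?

The sample is excavated: Dec 23, 2006.
The sample arrives at the lab: Dec 23, 2006 + 9 weeks = Feb 24, 2007.
Pretreatment is complete: Feb 24, 2007 + 36 days = Apr 1, 2007.
The AMS measurement is run: Apr 1, 2007 + 1 week = Apr 8, 2007.
The raw date is calibrated: Apr 8, 2007 + 1 week = Apr 15, 2007.
The report is sent to the excavator: Apr 15, 2007 + 14 days = Apr 29, 2007.
Feb 7, 2007 falls between when the sample is excavated (Dec 23, 2006) and when the sample arrives at the lab (Feb 24, 2007).

The sample is excavated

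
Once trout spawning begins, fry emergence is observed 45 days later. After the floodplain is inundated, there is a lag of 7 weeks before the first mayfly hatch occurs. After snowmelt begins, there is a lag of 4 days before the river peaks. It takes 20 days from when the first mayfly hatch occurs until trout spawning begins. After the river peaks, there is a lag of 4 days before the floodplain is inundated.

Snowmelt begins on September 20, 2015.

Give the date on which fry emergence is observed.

January 20, 2016

Snowmelt begins: Sep 20, 2015.
The river peaks: Sep 20, 2015 + 4 days = Sep 24, 2015.
The floodplain is inundated: Sep 24, 2015 + 4 days = Sep 28, 2015.
The first mayfly hatch occurs: Sep 28, 2015 + 7 weeks = Nov 16, 2015.
Trout spawning begins: Nov 16, 2015 + 20 days = Dec 6, 2015.
Fry emergence is observed: Dec 6, 2015 + 45 days = Jan 20, 2016.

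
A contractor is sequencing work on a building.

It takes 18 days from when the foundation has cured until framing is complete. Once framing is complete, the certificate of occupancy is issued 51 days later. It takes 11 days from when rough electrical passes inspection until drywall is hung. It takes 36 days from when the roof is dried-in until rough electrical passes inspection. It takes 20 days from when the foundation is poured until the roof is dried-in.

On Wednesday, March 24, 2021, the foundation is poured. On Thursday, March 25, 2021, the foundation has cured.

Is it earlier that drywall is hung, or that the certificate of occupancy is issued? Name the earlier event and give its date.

The foundation is poured: Mar 24, 2021.
The roof is dried-in: Mar 24, 2021 + 20 days = Apr 13, 2021.
Rough electrical passes inspection: Apr 13, 2021 + 36 days = May 19, 2021.
Drywall is hung: May 19, 2021 + 11 days = May 30, 2021.
The foundation has cured: Mar 25, 2021.
Framing is complete: Mar 25, 2021 + 18 days = Apr 12, 2021.
The certificate of occupancy is issued: Apr 12, 2021 + 51 days = Jun 2, 2021.
Comparing: drywall is hung on May 30, 2021 vs the certificate of occupancy is issued on Jun 2, 2021. Earlier: drywall is hung.

Drywall is hung — Sunday, May 30, 2021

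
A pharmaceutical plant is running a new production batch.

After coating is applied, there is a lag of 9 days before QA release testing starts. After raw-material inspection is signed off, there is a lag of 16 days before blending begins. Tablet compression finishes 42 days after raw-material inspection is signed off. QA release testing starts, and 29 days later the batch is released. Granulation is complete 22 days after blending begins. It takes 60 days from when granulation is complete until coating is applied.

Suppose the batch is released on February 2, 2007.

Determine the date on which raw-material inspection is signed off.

The batch is released: Feb 2, 2007.
QA release testing starts: Feb 2, 2007 − 29 days = Jan 4, 2007.
Coating is applied: Jan 4, 2007 − 9 days = Dec 26, 2006.
Granulation is complete: Dec 26, 2006 − 60 days = Oct 27, 2006.
Blending begins: Oct 27, 2006 − 22 days = Oct 5, 2006.
Raw-material inspection is signed off: Oct 5, 2006 − 16 days = Sep 19, 2006.

September 19, 2006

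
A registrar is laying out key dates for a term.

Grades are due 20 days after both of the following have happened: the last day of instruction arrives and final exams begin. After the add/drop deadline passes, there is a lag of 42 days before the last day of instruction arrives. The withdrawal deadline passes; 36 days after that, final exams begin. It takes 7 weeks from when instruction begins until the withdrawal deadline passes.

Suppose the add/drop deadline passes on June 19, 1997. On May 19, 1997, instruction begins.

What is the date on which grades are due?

The add/drop deadline passes: Jun 19, 1997.
The last day of instruction arrives: Jun 19, 1997 + 42 days = Jul 31, 1997.
Instruction begins: May 19, 1997.
The withdrawal deadline passes: May 19, 1997 + 7 weeks = Jul 7, 1997.
Final exams begin: Jul 7, 1997 + 36 days = Aug 12, 1997.
Both prerequisites met — the last day of instruction arrives (Jul 31, 1997), final exams begin (Aug 12, 1997); the later is Aug 12, 1997.
Grades are due: Aug 12, 1997 + 20 days = Sep 1, 1997.

September 1, 1997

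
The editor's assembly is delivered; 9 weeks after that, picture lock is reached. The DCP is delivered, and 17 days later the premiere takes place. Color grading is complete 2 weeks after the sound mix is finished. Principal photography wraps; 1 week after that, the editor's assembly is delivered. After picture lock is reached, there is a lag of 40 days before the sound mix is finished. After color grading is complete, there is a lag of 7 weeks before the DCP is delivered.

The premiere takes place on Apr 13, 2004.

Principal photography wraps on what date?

Oct 6, 2003

The premiere takes place: Apr 13, 2004.
The DCP is delivered: Apr 13, 2004 − 17 days = Mar 27, 2004.
Color grading is complete: Mar 27, 2004 − 7 weeks = Feb 7, 2004.
The sound mix is finished: Feb 7, 2004 − 2 weeks = Jan 24, 2004.
Picture lock is reached: Jan 24, 2004 − 40 days = Dec 15, 2003.
The editor's assembly is delivered: Dec 15, 2003 − 9 weeks = Oct 13, 2003.
Principal photography wraps: Oct 13, 2003 − 1 week = Oct 6, 2003.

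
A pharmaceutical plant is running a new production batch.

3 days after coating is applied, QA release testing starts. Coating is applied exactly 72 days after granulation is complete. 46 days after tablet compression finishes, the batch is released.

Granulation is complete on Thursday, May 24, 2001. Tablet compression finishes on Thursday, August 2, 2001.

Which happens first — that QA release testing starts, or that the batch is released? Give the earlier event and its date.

Granulation is complete: May 24, 2001.
Coating is applied: May 24, 2001 + 72 days = Aug 4, 2001.
QA release testing starts: Aug 4, 2001 + 3 days = Aug 7, 2001.
Tablet compression finishes: Aug 2, 2001.
The batch is released: Aug 2, 2001 + 46 days = Sep 17, 2001.
Comparing: QA release testing starts on Aug 7, 2001 vs the batch is released on Sep 17, 2001. Earlier: QA release testing starts.

QA release testing starts — Tuesday, August 7, 2001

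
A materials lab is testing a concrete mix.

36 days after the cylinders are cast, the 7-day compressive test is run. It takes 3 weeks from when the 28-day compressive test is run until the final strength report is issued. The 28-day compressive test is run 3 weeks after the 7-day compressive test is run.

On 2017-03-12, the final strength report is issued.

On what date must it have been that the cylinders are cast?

2016-12-24

The final strength report is issued: Mar 12, 2017.
The 28-day compressive test is run: Mar 12, 2017 − 3 weeks = Feb 19, 2017.
The 7-day compressive test is run: Feb 19, 2017 − 3 weeks = Jan 29, 2017.
The cylinders are cast: Jan 29, 2017 − 36 days = Dec 24, 2016.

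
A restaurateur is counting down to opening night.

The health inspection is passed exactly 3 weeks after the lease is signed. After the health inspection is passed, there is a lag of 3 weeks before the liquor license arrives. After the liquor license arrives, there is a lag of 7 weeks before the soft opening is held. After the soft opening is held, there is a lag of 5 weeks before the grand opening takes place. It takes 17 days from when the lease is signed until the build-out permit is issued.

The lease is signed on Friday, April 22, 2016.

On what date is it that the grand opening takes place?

Friday, August 26, 2016

The lease is signed: Apr 22, 2016.
The health inspection is passed: Apr 22, 2016 + 3 weeks = May 13, 2016.
The liquor license arrives: May 13, 2016 + 3 weeks = Jun 3, 2016.
The soft opening is held: Jun 3, 2016 + 7 weeks = Jul 22, 2016.
The grand opening takes place: Jul 22, 2016 + 5 weeks = Aug 26, 2016.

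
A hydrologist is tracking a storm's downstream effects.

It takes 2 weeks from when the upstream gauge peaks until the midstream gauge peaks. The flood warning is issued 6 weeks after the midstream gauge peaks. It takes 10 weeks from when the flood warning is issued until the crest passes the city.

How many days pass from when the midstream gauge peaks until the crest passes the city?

112 days

Causal path: the midstream gauge peaks → the flood warning is issued → the crest passes the city.
Total delay along the path: 6 + 10 weeks = 16 weeks = 112 days.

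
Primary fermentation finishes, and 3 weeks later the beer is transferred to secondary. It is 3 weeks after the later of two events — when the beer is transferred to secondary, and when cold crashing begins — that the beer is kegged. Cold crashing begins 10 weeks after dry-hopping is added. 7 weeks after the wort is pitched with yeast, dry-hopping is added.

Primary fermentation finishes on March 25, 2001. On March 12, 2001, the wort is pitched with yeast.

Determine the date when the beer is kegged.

Primary fermentation finishes: Mar 25, 2001.
The beer is transferred to secondary: Mar 25, 2001 + 3 weeks = Apr 15, 2001.
The wort is pitched with yeast: Mar 12, 2001.
Dry-hopping is added: Mar 12, 2001 + 7 weeks = Apr 30, 2001.
Cold crashing begins: Apr 30, 2001 + 10 weeks = Jul 9, 2001.
Both prerequisites met — the beer is transferred to secondary (Apr 15, 2001), cold crashing begins (Jul 9, 2001); the later is Jul 9, 2001.
The beer is kegged: Jul 9, 2001 + 3 weeks = Jul 30, 2001.

July 30, 2001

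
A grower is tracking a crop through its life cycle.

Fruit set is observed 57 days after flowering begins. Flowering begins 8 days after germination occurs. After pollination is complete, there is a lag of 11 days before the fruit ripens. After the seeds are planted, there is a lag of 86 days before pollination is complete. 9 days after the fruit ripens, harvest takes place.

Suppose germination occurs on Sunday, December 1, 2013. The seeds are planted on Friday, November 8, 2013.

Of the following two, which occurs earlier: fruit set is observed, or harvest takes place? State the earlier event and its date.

Fruit set is observed — Tuesday, February 4, 2014

Germination occurs: Dec 1, 2013.
Flowering begins: Dec 1, 2013 + 8 days = Dec 9, 2013.
Fruit set is observed: Dec 9, 2013 + 57 days = Feb 4, 2014.
The seeds are planted: Nov 8, 2013.
Pollination is complete: Nov 8, 2013 + 86 days = Feb 2, 2014.
The fruit ripens: Feb 2, 2014 + 11 days = Feb 13, 2014.
Harvest takes place: Feb 13, 2014 + 9 days = Feb 22, 2014.
Comparing: fruit set is observed on Feb 4, 2014 vs harvest takes place on Feb 22, 2014. Earlier: fruit set is observed.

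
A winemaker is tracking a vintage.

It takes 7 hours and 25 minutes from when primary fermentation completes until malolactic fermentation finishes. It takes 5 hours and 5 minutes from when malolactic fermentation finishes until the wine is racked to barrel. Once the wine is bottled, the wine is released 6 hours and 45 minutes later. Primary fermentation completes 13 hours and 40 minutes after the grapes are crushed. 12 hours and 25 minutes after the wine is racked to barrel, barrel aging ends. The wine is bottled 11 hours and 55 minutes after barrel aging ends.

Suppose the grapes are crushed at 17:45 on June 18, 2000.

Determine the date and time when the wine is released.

The grapes are crushed: 17:45 Jun 18, 2000.
Primary fermentation completes: 17:45 Jun 18, 2000 + 13h40m = 07:25 Jun 19, 2000.
Malolactic fermentation finishes: 07:25 Jun 19, 2000 + 7h25m = 14:50 Jun 19, 2000.
The wine is racked to barrel: 14:50 Jun 19, 2000 + 5h05m = 19:55 Jun 19, 2000.
Barrel aging ends: 19:55 Jun 19, 2000 + 12h25m = 08:20 Jun 20, 2000.
The wine is bottled: 08:20 Jun 20, 2000 + 11h55m = 20:15 Jun 20, 2000.
The wine is released: 20:15 Jun 20, 2000 + 6h45m = 03:00 Jun 21, 2000.

03:00 on June 21, 2000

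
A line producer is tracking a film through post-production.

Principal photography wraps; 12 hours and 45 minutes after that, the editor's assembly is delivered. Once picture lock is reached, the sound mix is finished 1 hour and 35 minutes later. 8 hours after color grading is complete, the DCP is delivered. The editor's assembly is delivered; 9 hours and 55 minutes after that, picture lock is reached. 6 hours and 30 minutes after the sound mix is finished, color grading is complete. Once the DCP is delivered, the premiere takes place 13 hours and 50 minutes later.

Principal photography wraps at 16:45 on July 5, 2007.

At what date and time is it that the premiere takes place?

Principal photography wraps: 16:45 Jul 5, 2007.
The editor's assembly is delivered: 16:45 Jul 5, 2007 + 12h45m = 05:30 Jul 6, 2007.
Picture lock is reached: 05:30 Jul 6, 2007 + 9h55m = 15:25 Jul 6, 2007.
The sound mix is finished: 15:25 Jul 6, 2007 + 1h35m = 17:00 Jul 6, 2007.
Color grading is complete: 17:00 Jul 6, 2007 + 6h30m = 23:30 Jul 6, 2007.
The DCP is delivered: 23:30 Jul 6, 2007 + 8h = 07:30 Jul 7, 2007.
The premiere takes place: 07:30 Jul 7, 2007 + 13h50m = 21:20 Jul 7, 2007.

21:20 on July 7, 2007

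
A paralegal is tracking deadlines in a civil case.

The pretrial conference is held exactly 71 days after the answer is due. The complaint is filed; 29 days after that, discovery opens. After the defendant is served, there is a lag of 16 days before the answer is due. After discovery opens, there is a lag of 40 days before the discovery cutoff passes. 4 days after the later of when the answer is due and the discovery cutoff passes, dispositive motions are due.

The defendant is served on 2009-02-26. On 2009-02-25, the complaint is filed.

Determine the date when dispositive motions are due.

The defendant is served: Feb 26, 2009.
The answer is due: Feb 26, 2009 + 16 days = Mar 14, 2009.
The complaint is filed: Feb 25, 2009.
Discovery opens: Feb 25, 2009 + 29 days = Mar 26, 2009.
The discovery cutoff passes: Mar 26, 2009 + 40 days = May 5, 2009.
Both prerequisites met — the answer is due (Mar 14, 2009), the discovery cutoff passes (May 5, 2009); the later is May 5, 2009.
Dispositive motions are due: May 5, 2009 + 4 days = May 9, 2009.

2009-05-09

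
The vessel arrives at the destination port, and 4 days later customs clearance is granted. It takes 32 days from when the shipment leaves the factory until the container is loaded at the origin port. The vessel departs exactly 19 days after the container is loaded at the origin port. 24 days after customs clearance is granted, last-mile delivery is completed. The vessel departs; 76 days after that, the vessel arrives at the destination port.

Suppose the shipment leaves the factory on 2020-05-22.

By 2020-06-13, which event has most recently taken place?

The shipment leaves the factory

The shipment leaves the factory: May 22, 2020.
The container is loaded at the origin port: May 22, 2020 + 32 days = Jun 23, 2020.
The vessel departs: Jun 23, 2020 + 19 days = Jul 12, 2020.
The vessel arrives at the destination port: Jul 12, 2020 + 76 days = Sep 26, 2020.
Customs clearance is granted: Sep 26, 2020 + 4 days = Sep 30, 2020.
Last-mile delivery is completed: Sep 30, 2020 + 24 days = Oct 24, 2020.
Jun 13, 2020 falls between when the shipment leaves the factory (May 22, 2020) and when the container is loaded at the origin port (Jun 23, 2020).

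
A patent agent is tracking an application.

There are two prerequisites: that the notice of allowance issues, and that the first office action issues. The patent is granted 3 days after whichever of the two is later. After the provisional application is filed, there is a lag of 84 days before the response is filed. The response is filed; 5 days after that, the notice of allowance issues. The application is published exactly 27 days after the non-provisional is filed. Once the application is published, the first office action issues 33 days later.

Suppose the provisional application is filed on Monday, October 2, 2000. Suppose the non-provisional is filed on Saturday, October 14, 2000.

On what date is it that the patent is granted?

Tuesday, January 2, 2001

The provisional application is filed: Oct 2, 2000.
The response is filed: Oct 2, 2000 + 84 days = Dec 25, 2000.
The notice of allowance issues: Dec 25, 2000 + 5 days = Dec 30, 2000.
The non-provisional is filed: Oct 14, 2000.
The application is published: Oct 14, 2000 + 27 days = Nov 10, 2000.
The first office action issues: Nov 10, 2000 + 33 days = Dec 13, 2000.
Both prerequisites met — the notice of allowance issues (Dec 30, 2000), the first office action issues (Dec 13, 2000); the later is Dec 30, 2000.
The patent is granted: Dec 30, 2000 + 3 days = Jan 2, 2001.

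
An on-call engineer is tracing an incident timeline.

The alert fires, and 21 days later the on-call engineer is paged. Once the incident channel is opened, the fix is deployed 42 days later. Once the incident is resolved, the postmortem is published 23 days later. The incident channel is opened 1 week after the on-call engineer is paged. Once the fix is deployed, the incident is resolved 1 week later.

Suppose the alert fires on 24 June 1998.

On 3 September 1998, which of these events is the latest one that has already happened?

The alert fires: Jun 24, 1998.
The on-call engineer is paged: Jun 24, 1998 + 21 days = Jul 15, 1998.
The incident channel is opened: Jul 15, 1998 + 1 week = Jul 22, 1998.
The fix is deployed: Jul 22, 1998 + 42 days = Sep 2, 1998.
The incident is resolved: Sep 2, 1998 + 1 week = Sep 9, 1998.
The postmortem is published: Sep 9, 1998 + 23 days = Oct 2, 1998.
Sep 3, 1998 falls between when the fix is deployed (Sep 2, 1998) and when the incident is resolved (Sep 9, 1998).

The fix is deployed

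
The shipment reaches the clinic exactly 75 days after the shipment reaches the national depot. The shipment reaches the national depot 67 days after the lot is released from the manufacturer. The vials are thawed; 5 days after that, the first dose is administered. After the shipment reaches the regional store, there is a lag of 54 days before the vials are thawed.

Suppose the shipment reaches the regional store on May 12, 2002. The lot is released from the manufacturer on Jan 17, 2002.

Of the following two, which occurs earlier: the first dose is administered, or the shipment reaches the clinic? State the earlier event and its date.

The shipment reaches the clinic — Jun 8, 2002

The shipment reaches the regional store: May 12, 2002.
The vials are thawed: May 12, 2002 + 54 days = Jul 5, 2002.
The first dose is administered: Jul 5, 2002 + 5 days = Jul 10, 2002.
The lot is released from the manufacturer: Jan 17, 2002.
The shipment reaches the national depot: Jan 17, 2002 + 67 days = Mar 25, 2002.
The shipment reaches the clinic: Mar 25, 2002 + 75 days = Jun 8, 2002.
Comparing: the first dose is administered on Jul 10, 2002 vs the shipment reaches the clinic on Jun 8, 2002. Earlier: the shipment reaches the clinic.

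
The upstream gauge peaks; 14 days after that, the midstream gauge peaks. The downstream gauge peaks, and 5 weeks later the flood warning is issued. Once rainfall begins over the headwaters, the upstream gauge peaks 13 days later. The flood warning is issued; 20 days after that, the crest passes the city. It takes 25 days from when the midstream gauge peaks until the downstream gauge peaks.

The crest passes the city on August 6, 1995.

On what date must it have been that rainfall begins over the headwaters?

The crest passes the city: Aug 6, 1995.
The flood warning is issued: Aug 6, 1995 − 20 days = Jul 17, 1995.
The downstream gauge peaks: Jul 17, 1995 − 5 weeks = Jun 12, 1995.
The midstream gauge peaks: Jun 12, 1995 − 25 days = May 18, 1995.
The upstream gauge peaks: May 18, 1995 − 14 days = May 4, 1995.
Rainfall begins over the headwaters: May 4, 1995 − 13 days = Apr 21, 1995.

April 21, 1995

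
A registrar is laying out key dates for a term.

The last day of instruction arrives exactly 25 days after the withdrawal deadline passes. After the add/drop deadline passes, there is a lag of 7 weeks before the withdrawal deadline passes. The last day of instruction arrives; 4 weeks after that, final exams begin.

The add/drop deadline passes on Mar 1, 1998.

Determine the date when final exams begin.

The add/drop deadline passes: Mar 1, 1998.
The withdrawal deadline passes: Mar 1, 1998 + 7 weeks = Apr 19, 1998.
The last day of instruction arrives: Apr 19, 1998 + 25 days = May 14, 1998.
Final exams begin: May 14, 1998 + 4 weeks = Jun 11, 1998.

Jun 11, 1998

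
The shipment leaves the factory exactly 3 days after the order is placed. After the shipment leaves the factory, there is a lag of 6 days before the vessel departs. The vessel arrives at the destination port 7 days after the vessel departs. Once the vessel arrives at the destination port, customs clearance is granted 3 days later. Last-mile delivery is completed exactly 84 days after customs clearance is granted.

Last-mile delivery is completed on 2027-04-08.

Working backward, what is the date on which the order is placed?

2026-12-26

Last-mile delivery is completed: Apr 8, 2027.
Customs clearance is granted: Apr 8, 2027 − 84 days = Jan 14, 2027.
The vessel arrives at the destination port: Jan 14, 2027 − 3 days = Jan 11, 2027.
The vessel departs: Jan 11, 2027 − 7 days = Jan 4, 2027.
The shipment leaves the factory: Jan 4, 2027 − 6 days = Dec 29, 2026.
The order is placed: Dec 29, 2026 − 3 days = Dec 26, 2026.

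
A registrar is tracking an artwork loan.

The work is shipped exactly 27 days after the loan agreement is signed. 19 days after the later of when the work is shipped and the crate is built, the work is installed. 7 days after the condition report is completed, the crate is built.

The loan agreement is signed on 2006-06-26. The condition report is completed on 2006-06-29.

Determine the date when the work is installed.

2006-08-11

The loan agreement is signed: Jun 26, 2006.
The work is shipped: Jun 26, 2006 + 27 days = Jul 23, 2006.
The condition report is completed: Jun 29, 2006.
The crate is built: Jun 29, 2006 + 7 days = Jul 6, 2006.
Both prerequisites met — the work is shipped (Jul 23, 2006), the crate is built (Jul 6, 2006); the later is Jul 23, 2006.
The work is installed: Jul 23, 2006 + 19 days = Aug 11, 2006.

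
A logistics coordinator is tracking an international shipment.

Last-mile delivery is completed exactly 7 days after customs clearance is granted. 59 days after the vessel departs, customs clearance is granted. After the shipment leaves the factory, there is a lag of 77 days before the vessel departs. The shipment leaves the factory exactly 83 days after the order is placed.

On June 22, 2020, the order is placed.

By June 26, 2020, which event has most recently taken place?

The order is placed

The order is placed: Jun 22, 2020.
The shipment leaves the factory: Jun 22, 2020 + 83 days = Sep 13, 2020.
The vessel departs: Sep 13, 2020 + 77 days = Nov 29, 2020.
Customs clearance is granted: Nov 29, 2020 + 59 days = Jan 27, 2021.
Last-mile delivery is completed: Jan 27, 2021 + 7 days = Feb 3, 2021.
Jun 26, 2020 falls between when the order is placed (Jun 22, 2020) and when the shipment leaves the factory (Sep 13, 2020).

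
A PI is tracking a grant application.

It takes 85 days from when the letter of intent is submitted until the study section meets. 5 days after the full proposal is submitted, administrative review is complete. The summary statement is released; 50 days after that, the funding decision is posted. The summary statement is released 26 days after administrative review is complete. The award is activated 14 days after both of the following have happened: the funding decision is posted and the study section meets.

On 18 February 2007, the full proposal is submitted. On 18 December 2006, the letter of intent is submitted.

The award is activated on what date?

24 May 2007

The full proposal is submitted: Feb 18, 2007.
Administrative review is complete: Feb 18, 2007 + 5 days = Feb 23, 2007.
The summary statement is released: Feb 23, 2007 + 26 days = Mar 21, 2007.
The funding decision is posted: Mar 21, 2007 + 50 days = May 10, 2007.
The letter of intent is submitted: Dec 18, 2006.
The study section meets: Dec 18, 2006 + 85 days = Mar 13, 2007.
Both prerequisites met — the funding decision is posted (May 10, 2007), the study section meets (Mar 13, 2007); the later is May 10, 2007.
The award is activated: May 10, 2007 + 14 days = May 24, 2007.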